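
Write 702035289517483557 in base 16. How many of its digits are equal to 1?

702035289517483557 in base 16 is 9BE2160537A6625.
The digit 1 appears 1 time.

1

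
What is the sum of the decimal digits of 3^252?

540

3^252 = 1716153733051169540307898602341497569311343837142335036933392894197976205305758468407429248816168018787798340006776536241
Sum of its 121 digits: 540.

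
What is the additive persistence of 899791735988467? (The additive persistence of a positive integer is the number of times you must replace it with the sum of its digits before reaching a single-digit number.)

899791735988467 → 100 → 1 (2 steps)

2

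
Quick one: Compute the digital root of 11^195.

The digital root of n equals n mod 9 (or 9 when 9 | n), so we need 11^195 mod 9.
11^195 ≡ 8 (mod 9), so the digital root is 8.

8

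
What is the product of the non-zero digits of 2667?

504

2×6×6×7 = 504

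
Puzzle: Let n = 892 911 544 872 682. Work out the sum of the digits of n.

76

8+9+2+9+1+1+5+4+4+8+7+2+6+8+2 = 76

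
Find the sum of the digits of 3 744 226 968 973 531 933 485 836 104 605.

3+7+4+4+2+2+6+9+6+8+9+7+3+5+3+1+9+3+3+4+8+5+8+3+6+1+0+4+6+0+5 = 144

144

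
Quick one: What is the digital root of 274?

2+7+4 = 13
1+3 = 4
(Equivalently, 274 mod 9 = 4.)

4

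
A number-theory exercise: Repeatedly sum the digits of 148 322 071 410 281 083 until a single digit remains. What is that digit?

1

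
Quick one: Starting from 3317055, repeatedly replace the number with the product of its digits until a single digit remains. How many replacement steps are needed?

1

3317055 → 0 (1 step)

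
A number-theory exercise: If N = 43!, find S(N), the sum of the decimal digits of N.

180

43! = 60415263063373835637355132068513997507264512000000000
Sum of its 53 digits: 180.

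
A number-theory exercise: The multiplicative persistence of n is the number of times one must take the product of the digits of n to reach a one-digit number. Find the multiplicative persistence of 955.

955 → 225 → 20 → 0 (3 steps)

3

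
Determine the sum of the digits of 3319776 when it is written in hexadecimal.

3319776 in base 16 is 32A7E0.
Digit sum: 3+2+10+7+14+0 = 36.

36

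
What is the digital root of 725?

5

7+2+5 = 14
1+4 = 5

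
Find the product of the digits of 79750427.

7×9×7×5×0×4×2×7 = 0

0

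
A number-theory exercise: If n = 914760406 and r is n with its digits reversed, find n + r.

Reverse of 914760406 is 604067419.
914760406 + 604067419 = 1518827825

1518827825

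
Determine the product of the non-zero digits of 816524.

8×1×6×5×2×4 = 1920

1920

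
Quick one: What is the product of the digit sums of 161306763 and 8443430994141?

S(161306763) = 1+6+1+3+0+6+7+6+3 = 33.
S(8443430994141) = 8+4+4+3+4+3+0+9+9+4+1+4+1 = 54.
33 · 54 = 1782.

1782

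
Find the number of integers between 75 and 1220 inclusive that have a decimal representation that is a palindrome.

95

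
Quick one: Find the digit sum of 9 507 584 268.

54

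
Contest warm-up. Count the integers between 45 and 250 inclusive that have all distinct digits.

155

The integers in [45, 250] that have all distinct digits: 45, 46, 47, 48, 49, 50, …, 249, 250.
155 qualify.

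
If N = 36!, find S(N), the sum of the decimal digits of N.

171

36! = 371993326789901217467999448150835200000000
Sum of its 42 digits: 171.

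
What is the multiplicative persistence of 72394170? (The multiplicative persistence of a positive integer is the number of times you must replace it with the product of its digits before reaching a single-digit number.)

72394170 → 0 (1 step)

1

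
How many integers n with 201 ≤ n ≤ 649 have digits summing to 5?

The integers in [201, 649] that have digits summing to 5: 203, 212, 221, 230, 302, 311, 320, 401, 410, 500.
10 qualify.

10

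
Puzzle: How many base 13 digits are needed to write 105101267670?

105101267670 in base 13 is 9BAC636B19, which has 10 digits.

10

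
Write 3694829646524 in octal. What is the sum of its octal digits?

3694829646524 in base 8 is 65610500431274.
Digit sum: 6+5+6+1+0+5+0+0+4+3+1+2+7+4 = 44.

44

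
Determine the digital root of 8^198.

1

The digital root of n equals n mod 9 (or 9 when 9 | n), so we need 8^198 mod 9.
8^198 ≡ 1 (mod 9), so the digital root is 1.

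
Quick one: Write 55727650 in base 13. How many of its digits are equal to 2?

1

55727650 in base 13 is B712454.
The digit 2 appears 1 time.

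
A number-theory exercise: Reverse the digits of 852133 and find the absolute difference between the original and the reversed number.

520875

Reverse of 852133 is 331258.
|852133 − 331258| = 520875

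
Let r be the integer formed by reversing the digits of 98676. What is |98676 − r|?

30987

Reverse of 98676 is 67689.
|98676 − 67689| = 30987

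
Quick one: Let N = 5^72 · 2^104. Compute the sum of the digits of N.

58

5^72 · 2^104 = 4294967296000000000000000000000000000000000000000000000000000000000000000000000000
Sum of its 82 digits: 58.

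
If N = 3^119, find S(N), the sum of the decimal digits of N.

243

3^119 = 599003433304810403471059943169868346577158542512617035467
Sum of its 57 digits: 243.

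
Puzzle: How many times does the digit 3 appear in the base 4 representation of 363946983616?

5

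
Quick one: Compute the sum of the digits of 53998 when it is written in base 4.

53998 in base 4 is 31023232.
Digit sum: 3+1+0+2+3+2+3+2 = 16.

16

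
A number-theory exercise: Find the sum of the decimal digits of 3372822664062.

51

3+3+7+2+8+2+2+6+6+4+0+6+2 = 51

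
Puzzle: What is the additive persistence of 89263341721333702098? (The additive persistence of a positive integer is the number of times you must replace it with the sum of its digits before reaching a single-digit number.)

89263341721333702098 → 81 → 9 (2 steps)

2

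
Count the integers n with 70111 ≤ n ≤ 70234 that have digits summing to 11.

The integers in [70111, 70234] that have digits summing to 11: 70112, 70121, 70130, 70202, 70211, 70220.
6 qualify.

6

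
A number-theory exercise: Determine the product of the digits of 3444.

192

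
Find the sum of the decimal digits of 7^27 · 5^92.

7^27 · 5^92 = 1327050589652705256274888995243816422169098510029650039854232090874575078487396240234375
Sum of its 88 digits: 394.

394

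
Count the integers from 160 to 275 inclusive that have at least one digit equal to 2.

The integers in [160, 275] that have at least one digit equal to 2: 162, 172, 182, 192, 200, 201, …, 274, 275.
80 qualify.

80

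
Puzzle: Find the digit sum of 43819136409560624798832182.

119

4+3+8+1+9+1+3+6+4+0+9+5+6+0+6+2+4+7+9+8+8+3+2+1+8+2 = 119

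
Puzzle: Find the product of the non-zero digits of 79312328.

7×9×3×1×2×3×2×8 = 18144

18144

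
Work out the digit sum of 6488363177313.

60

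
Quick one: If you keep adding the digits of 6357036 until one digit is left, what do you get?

3

6+3+5+7+0+3+6 = 30
3+0 = 3
(Equivalently, 6357036 mod 9 = 3.)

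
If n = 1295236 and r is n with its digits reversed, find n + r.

7621157

Reverse of 1295236 is 6325921.
1295236 + 6325921 = 7621157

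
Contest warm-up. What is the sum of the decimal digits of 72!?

432

72! = 61234458376886086861524070385274672740778091784697328983823014963978384987221689274204160000000000000000
Sum of its 104 digits: 432.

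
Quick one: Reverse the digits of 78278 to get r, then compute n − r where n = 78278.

-9009

Reverse of 78278 is 87287.
78278 − 87287 = -9009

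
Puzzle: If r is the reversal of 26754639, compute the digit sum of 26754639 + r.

Reversal of 26754639 is 93645762; 26754639 + 93645762 = 120400401.
Digit sum of 120400401: 1+2+0+4+0+0+4+0+1 = 12.

12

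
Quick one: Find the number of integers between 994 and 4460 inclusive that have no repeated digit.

1736

The integers in [994, 4460] that have no repeated digit: 1023, 1024, 1025, 1026, 1027, 1028, …, 4397, 4398.
1736 qualify.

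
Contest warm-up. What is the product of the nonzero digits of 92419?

648

9×2×4×1×9 = 648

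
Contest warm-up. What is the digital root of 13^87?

1

The digital root of n equals n mod 9 (or 9 when 9 | n), so we need 13^87 mod 9.
13^87 ≡ 1 (mod 9), so the digital root is 1.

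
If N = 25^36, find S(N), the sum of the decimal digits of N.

217

25^36 = 211758236813575084767080625169910490512847900390625
Sum of its 51 digits: 217.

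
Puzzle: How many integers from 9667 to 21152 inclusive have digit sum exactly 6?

78

The integers in [9667, 21152] that have digit sum exactly 6: 10005, 10014, 10023, 10032, 10041, 10050, …, 21111, 21120.
78 qualify.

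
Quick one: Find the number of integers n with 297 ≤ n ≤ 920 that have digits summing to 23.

The integers in [297, 920] that have digits summing to 23: 599, 689, 698, 779, 788, 797, 869, 878, 887, 896.
10 qualify.

10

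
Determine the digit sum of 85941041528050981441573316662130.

122

8+5+9+4+1+0+4+1+5+2+8+0+5+0+9+8+1+4+4+1+5+7+3+3+1+6+6+6+2+1+3+0 = 122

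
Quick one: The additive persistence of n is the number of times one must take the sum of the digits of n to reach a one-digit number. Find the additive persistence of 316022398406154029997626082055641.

2

316022398406154029997626082055641 → 135 → 9 (2 steps)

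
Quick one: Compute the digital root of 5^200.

7

The digital root of n equals n mod 9 (or 9 when 9 | n), so we need 5^200 mod 9.
5^200 ≡ 7 (mod 9), so the digital root is 7.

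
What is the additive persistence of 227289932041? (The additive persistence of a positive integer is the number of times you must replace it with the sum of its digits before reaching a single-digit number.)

3

227289932041 → 49 → 13 → 4 (3 steps)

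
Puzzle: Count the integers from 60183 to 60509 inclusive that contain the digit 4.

The integers in [60183, 60509] that contain the digit 4: 60184, 60194, 60204, 60214, 60224, 60234, …, 60499, 60504.
141 qualify.

141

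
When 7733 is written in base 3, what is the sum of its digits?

9

7733 in base 3 is 101121102.
Digit sum: 1+0+1+1+2+1+1+0+2 = 9.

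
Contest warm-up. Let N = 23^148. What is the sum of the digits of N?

931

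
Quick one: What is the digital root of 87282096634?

8+7+2+8+2+0+9+6+6+3+4 = 55
5+5 = 10
1+0 = 1

1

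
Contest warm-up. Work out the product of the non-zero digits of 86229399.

8×6×2×2×9×3×9×9 = 419904

419904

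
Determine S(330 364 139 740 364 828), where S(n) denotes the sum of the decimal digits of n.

3+3+0+3+6+4+1+3+9+7+4+0+3+6+4+8+2+8 = 74

74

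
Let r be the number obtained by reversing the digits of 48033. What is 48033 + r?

81117

Reverse of 48033 is 33084.
48033 + 33084 = 81117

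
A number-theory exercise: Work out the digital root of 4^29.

The digital root of n equals n mod 9 (or 9 when 9 | n), so we need 4^29 mod 9.
4^29 ≡ 7 (mod 9), so the digital root is 7.

7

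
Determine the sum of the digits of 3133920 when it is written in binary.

12

3133920 in base 2 is 1011111101000111100000.
Digit sum: 1+0+1+1+1+1+1+1+0+1+0+0+0+1+1+1+1+0+0+0+0+0 = 12.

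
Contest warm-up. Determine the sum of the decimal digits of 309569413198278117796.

3+0+9+5+6+9+4+1+3+1+9+8+2+7+8+1+1+7+7+9+6 = 106

106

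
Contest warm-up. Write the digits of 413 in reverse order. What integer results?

Reversing 413 gives 314.

314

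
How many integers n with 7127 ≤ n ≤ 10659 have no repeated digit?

1636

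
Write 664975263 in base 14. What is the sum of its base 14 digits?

56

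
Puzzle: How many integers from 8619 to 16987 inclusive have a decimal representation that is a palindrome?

The integers in [8619, 16987] that have a decimal representation that is a palindrome: 8668, 8778, 8888, 8998, 9009, 9119, …, 16861, 16961.
84 qualify.

84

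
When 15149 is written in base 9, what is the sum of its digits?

13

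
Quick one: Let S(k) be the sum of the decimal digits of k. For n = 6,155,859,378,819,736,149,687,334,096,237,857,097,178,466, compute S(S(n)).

6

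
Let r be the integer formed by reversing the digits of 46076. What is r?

67064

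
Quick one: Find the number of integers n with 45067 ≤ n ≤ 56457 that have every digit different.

3531

The integers in [45067, 56457] that have every digit different: 45067, 45068, 45069, 45071, 45072, 45073, …, 56438, 56439.
3531 qualify.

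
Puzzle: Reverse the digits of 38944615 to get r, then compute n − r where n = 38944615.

Reverse of 38944615 is 51644983.
38944615 − 51644983 = -12700368

-12700368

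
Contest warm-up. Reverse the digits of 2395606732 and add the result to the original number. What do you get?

Reverse of 2395606732 is 2376065932.
2395606732 + 2376065932 = 4771672664

4771672664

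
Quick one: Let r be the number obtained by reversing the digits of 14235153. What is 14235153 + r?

49388394

Reverse of 14235153 is 35153241.
14235153 + 35153241 = 49388394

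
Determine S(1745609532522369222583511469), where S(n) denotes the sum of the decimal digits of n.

117

1+7+4+5+6+0+9+5+3+2+5+2+2+3+6+9+2+2+2+5+8+3+5+1+1+4+6+9 = 117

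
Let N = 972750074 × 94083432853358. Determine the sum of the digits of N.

972750074 × 94083432853358 = 91519666270278025648492
Sum of its 23 digits: 109.

109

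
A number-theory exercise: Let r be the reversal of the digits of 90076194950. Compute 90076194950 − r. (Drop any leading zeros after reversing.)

Reverse of 90076194950 is 5949167009.
90076194950 − 5949167009 = 84127027941

84127027941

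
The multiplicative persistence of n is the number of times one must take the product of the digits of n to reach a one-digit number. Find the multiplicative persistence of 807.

807 → 0 (1 step)

1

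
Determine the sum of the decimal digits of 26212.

13

2+6+2+1+2 = 13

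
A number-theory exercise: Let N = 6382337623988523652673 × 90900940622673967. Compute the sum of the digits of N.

6382337623988523652673 × 90900940622673967 = 580160493392038836302497597903227063791
Sum of its 39 digits: 173.

173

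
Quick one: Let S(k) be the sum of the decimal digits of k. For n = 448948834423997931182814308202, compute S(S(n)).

12

First digit sum: 138.
1+3+8 = 12.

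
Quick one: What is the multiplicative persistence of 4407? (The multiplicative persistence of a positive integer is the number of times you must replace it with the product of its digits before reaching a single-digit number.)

1

4407 → 0 (1 step)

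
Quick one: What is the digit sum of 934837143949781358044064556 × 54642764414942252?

167

934837143949781358044064556 × 54642764414942252 = 51082085823185360362971772748695246100020112
Sum of its 44 digits: 167.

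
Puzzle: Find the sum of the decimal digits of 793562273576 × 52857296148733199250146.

793562273576 × 52857296148733199250146 = 41945556106868666249178078109942096
Sum of its 35 digits: 172.

172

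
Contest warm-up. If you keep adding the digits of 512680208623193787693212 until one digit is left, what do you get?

2

5+1+2+6+8+0+2+0+8+6+2+3+1+9+3+7+8+7+6+9+3+2+1+2 = 101
1+0+1 = 2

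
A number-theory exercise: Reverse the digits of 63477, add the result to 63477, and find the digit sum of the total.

Reversal of 63477 is 77436; 63477 + 77436 = 140913.
Digit sum of 140913: 1+4+0+9+1+3 = 18.

18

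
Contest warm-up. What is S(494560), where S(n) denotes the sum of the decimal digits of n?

4+9+4+5+6+0 = 28

28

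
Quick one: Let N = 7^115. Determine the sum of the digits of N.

7^115 = 15355876181909280421724151687580911741041895655149613132104515881830657073678671819100413262089943
Sum of its 98 digits: 412.

412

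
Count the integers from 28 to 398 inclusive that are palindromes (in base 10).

The integers in [28, 398] that are palindromes (in base 10): 33, 44, 55, 66, 77, 88, …, 383, 393.
37 qualify.

37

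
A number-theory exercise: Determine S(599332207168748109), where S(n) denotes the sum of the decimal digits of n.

84

5+9+9+3+3+2+2+0+7+1+6+8+7+4+8+1+0+9 = 84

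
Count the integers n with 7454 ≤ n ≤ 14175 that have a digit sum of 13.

316

The integers in [7454, 14175] that have a digit sum of 13: 7501, 7510, 7600, 8005, 8014, 8023, …, 14161, 14170.
316 qualify.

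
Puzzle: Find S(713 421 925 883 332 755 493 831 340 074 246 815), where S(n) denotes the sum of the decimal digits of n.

150

7+1+3+4+2+1+9+2+5+8+8+3+3+3+2+7+5+5+4+9+3+8+3+1+3+4+0+0+7+4+2+4+6+8+1+5 = 150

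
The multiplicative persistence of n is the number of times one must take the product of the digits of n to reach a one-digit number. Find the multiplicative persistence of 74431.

4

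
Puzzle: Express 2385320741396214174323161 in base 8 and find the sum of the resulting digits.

90

2385320741396214174323161 in base 8 is 771070774322216701523410731.
Digit sum: 7+7+1+0+7+0+7+7+4+3+2+2+2+1+6+7+0+1+5+2+3+4+1+0+7+3+1 = 90.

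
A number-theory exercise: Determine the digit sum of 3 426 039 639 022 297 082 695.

3+4+2+6+0+3+9+6+3+9+0+2+2+2+9+7+0+8+2+6+9+5 = 97

97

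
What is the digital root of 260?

8

2+6+0 = 8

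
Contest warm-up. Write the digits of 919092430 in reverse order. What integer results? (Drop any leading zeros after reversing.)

34290919

Reversing 919092430 gives 34290919.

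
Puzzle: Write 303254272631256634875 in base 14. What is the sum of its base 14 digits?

109

303254272631256634875 in base 14 is 9D3498245C354A11B5.
Digit sum: 9+13+3+4+9+8+2+4+5+12+3+5+4+10+1+1+11+5 = 109.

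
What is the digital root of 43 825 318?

7

4+3+8+2+5+3+1+8 = 34
3+4 = 7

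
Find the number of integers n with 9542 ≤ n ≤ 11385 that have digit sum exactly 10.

The integers in [9542, 11385] that have digit sum exactly 10: 10009, 10018, 10027, 10036, 10045, 10054, …, 11341, 11350.
85 qualify.

85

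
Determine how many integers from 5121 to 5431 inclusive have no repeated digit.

The integers in [5121, 5431] that have no repeated digit: 5123, 5124, 5126, 5127, 5128, 5129, …, 5430, 5431.
183 qualify.

183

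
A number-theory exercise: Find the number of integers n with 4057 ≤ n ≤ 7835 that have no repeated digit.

The integers in [4057, 7835] that have no repeated digit: 4057, 4058, 4059, 4061, 4062, 4063, …, 7834, 7835.
1905 qualify.

1905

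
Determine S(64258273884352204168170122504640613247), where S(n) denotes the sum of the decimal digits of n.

143

6+4+2+5+8+2+7+3+8+8+4+3+5+2+2+0+4+1+6+8+1+7+0+1+2+2+5+0+4+6+4+0+6+1+3+2+4+7 = 143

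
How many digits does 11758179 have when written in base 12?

11758179 in base 12 is 3B30603, which has 7 digits.

7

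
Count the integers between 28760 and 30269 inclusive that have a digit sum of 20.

66

The integers in [28760, 30269] that have a digit sum of 20: 28802, 28811, 28820, 28901, 28910, 29009, …, 30197, 30269.
66 qualify.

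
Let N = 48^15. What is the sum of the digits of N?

48^15 = 16543163447903718821855232
Sum of its 26 digits: 108.

108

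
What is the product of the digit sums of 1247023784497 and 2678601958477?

S(1247023784497) = 1+2+4+7+0+2+3+7+8+4+4+9+7 = 58.
S(2678601958477) = 2+6+7+8+6+0+1+9+5+8+4+7+7 = 70.
58 · 70 = 4060.

4060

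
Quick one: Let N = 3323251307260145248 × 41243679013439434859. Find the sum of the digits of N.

155

3323251307260145248 × 41243679013439434859 = 137063110197630419565896707827374400032
Sum of its 39 digits: 155.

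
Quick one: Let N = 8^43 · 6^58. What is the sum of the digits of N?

8^43 · 6^58 = 923936156855594041810538650123809730627499254846253305286945261041176100442883489792
Sum of its 84 digits: 369.

369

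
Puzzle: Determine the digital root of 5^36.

1

The digital root of n equals n mod 9 (or 9 when 9 | n), so we need 5^36 mod 9.
5^36 ≡ 1 (mod 9), so the digital root is 1.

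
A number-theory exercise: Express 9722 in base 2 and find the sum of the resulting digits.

9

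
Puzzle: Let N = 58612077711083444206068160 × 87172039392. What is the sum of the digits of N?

58612077711083444206068160 × 87172039392 = 5109334347077531193330407808956958720
Sum of its 37 digits: 159.

159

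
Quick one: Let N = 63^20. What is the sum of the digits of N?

63^20 = 970087679866349716790969219380140801
Sum of its 36 digits: 180.

180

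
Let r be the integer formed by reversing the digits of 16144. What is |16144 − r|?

28017

Reverse of 16144 is 44161.
|16144 − 44161| = 28017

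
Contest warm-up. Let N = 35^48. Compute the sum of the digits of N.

35^48 = 130396558323632395972531878072806180273349951903583132661879062652587890625
Sum of its 75 digits: 343.

343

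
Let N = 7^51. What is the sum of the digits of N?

217

7^51 = 12589255298531885026341962383987545444758743
Sum of its 44 digits: 217.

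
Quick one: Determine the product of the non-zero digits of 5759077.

5×7×5×9×7×7 = 77175

77175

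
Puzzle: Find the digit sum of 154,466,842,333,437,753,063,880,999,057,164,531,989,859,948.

1+5+4+4+6+6+8+4+2+3+3+3+4+3+7+7+5+3+0+6+3+8+8+0+9+9+9+0+5+7+1+6+4+5+3+1+9+8+9+8+5+9+9+4+8 = 231

231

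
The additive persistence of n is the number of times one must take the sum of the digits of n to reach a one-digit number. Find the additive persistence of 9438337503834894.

2

9438337503834894 → 81 → 9 (2 steps)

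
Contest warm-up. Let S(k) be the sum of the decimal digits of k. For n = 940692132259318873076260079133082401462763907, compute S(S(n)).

14

First digit sum: 185.
1+8+5 = 14.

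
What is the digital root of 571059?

9

5+7+1+0+5+9 = 27
2+7 = 9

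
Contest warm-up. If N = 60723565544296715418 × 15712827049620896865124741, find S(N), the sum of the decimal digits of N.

60723565544296715418 × 15712827049620896865124741 = 954138883233852909187456309004394481147956738
Sum of its 45 digits: 216.

216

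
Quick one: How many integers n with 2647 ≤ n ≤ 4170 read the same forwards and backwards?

The integers in [2647, 4170] that read the same forwards and backwards: 2662, 2772, 2882, 2992, 3003, 3113, …, 4004, 4114.
16 qualify.

16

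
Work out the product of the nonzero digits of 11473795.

26460

1×1×4×7×3×7×9×5 = 26460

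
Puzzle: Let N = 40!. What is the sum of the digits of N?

189

40! = 815915283247897734345611269596115894272000000000
Sum of its 48 digits: 189.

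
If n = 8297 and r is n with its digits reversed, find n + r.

Reverse of 8297 is 7928.
8297 + 7928 = 16225

16225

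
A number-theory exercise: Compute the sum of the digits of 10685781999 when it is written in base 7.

45

10685781999 in base 7 is 525542435244.
Digit sum: 5+2+5+5+4+2+4+3+5+2+4+4 = 45.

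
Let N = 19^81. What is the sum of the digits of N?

19^81 = 37935138777825626081921793537883175111660882975396868589425211875005368072659738180509867983917766065619
Sum of its 104 digits: 523.

523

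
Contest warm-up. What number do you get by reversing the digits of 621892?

Reversing 621892 gives 298126.

298126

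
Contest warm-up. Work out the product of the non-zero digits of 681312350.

6×8×1×3×1×2×3×5 = 4320

4320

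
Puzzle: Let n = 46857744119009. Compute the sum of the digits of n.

4+6+8+5+7+7+4+4+1+1+9+0+0+9 = 65

65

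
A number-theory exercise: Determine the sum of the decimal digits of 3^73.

153

3^73 = 67585198634817523235520443624317923
Sum of its 35 digits: 153.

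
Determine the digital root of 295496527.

4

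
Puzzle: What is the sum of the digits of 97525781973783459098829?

135

9+7+5+2+5+7+8+1+9+7+3+7+8+3+4+5+9+0+9+8+8+2+9 = 135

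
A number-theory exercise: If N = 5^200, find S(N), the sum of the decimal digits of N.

556

5^200 = 62230152778611417071440640537801242405902521687211671331011166147896988340353834411839448231257136169569665895551224821247160434722900390625
Sum of its 140 digits: 556.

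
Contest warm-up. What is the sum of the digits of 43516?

4+3+5+1+6 = 19

19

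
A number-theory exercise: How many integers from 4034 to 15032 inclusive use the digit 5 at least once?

The integers in [4034, 15032] that use the digit 5 at least once: 4035, 4045, 4050, 4051, 4052, 4053, …, 15031, 15032.
3740 qualify.

3740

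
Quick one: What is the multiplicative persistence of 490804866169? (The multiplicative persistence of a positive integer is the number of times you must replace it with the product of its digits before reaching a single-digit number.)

1

490804866169 → 0 (1 step)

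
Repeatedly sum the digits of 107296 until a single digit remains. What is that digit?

7

1+0+7+2+9+6 = 25
2+5 = 7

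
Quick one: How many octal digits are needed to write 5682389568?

5682389568 in base 8 is 52254461100, which has 11 digits.

11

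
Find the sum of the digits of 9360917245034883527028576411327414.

9+3+6+0+9+1+7+2+4+5+0+3+4+8+8+3+5+2+7+0+2+8+5+7+6+4+1+1+3+2+7+4+1+4 = 141

141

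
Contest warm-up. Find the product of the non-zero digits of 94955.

8100

9×4×9×5×5 = 8100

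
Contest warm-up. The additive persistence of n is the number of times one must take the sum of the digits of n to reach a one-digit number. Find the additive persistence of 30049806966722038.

3

30049806966722038 → 73 → 10 → 1 (3 steps)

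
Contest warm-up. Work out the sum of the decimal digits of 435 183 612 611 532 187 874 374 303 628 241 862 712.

155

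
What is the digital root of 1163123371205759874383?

1+1+6+3+1+2+3+3+7+1+2+0+5+7+5+9+8+7+4+3+8+3 = 89
8+9 = 17
1+7 = 8

8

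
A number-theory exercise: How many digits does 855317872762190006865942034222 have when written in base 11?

855317872762190006865942034222 in base 11 is 5A2727275238042493AA596271695, which has 29 digits.

29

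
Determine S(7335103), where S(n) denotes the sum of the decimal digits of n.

7+3+3+5+1+0+3 = 22

22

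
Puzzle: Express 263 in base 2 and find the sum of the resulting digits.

4

263 in base 2 is 100000111.
Digit sum: 1+0+0+0+0+0+1+1+1 = 4.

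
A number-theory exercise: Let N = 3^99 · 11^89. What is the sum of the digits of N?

639

3^99 · 11^89 = 82976133978408452662654418364086731031693702129128040062555601978595377333528826717047330719089923105944525865187261379266304654629749239497
Sum of its 140 digits: 639.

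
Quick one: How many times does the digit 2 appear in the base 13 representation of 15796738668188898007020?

15796738668188898007020 in base 13 is AA6181124BA7C4B10894.
The digit 2 appears 1 time.

1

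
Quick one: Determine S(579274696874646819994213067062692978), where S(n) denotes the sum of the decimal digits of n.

198

5+7+9+2+7+4+6+9+6+8+7+4+6+4+6+8+1+9+9+9+4+2+1+3+0+6+7+0+6+2+6+9+2+9+7+8 = 198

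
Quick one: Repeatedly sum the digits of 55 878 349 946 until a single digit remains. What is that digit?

5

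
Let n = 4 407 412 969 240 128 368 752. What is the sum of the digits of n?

94

4+4+0+7+4+1+2+9+6+9+2+4+0+1+2+8+3+6+8+7+5+2 = 94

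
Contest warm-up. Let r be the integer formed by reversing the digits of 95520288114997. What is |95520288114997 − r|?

15579099912438

Reverse of 95520288114997 is 79941188202559.
|95520288114997 − 79941188202559| = 15579099912438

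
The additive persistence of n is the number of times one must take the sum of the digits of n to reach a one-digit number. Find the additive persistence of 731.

731 → 11 → 2 (2 steps)

2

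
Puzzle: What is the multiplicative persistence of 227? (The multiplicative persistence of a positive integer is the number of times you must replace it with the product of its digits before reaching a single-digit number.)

3

227 → 28 → 16 → 6 (3 steps)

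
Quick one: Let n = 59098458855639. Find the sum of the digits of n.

84

5+9+0+9+8+4+5+8+8+5+5+6+3+9 = 84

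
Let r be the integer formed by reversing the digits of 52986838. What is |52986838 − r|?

Reverse of 52986838 is 83868925.
|52986838 − 83868925| = 30882087

30882087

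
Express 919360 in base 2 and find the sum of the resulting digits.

919360 in base 2 is 11100000011101000000.
Digit sum: 1+1+1+0+0+0+0+0+0+1+1+1+0+1+0+0+0+0+0+0 = 7.

7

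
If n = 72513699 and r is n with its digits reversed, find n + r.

172145226

Reverse of 72513699 is 99631527.
72513699 + 99631527 = 172145226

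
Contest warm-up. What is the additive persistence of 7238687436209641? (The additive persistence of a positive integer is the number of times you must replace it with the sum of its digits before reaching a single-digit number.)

7238687436209641 → 76 → 13 → 4 (3 steps)

3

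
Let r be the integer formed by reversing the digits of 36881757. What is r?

75718863

Reversing 36881757 gives 75718863.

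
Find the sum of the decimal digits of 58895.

35

5+8+8+9+5 = 35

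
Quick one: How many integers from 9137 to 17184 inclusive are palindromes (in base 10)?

80

The integers in [9137, 17184] that are palindromes (in base 10): 9229, 9339, 9449, 9559, 9669, 9779, …, 17071, 17171.
80 qualify.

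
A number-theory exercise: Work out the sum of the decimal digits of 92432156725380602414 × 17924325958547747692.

92432156725380602414 × 17924325958547747692 = 1656784106197293309791847165405838128488
Sum of its 40 digits: 194.

194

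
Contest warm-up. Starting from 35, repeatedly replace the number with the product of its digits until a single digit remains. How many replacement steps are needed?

2

35 → 15 → 5 (2 steps)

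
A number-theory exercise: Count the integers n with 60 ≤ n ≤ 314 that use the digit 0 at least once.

The integers in [60, 314] that use the digit 0 at least once: 60, 70, 80, 90, 100, 101, …, 309, 310.
53 qualify.

53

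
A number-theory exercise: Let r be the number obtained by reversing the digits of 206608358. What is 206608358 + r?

1060414960

Reverse of 206608358 is 853806602.
206608358 + 853806602 = 1060414960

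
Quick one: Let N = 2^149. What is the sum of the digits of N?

2^149 = 713623846352979940529142984724747568191373312
Sum of its 45 digits: 212.

212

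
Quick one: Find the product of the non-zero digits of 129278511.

10080

1×2×9×2×7×8×5×1×1 = 10080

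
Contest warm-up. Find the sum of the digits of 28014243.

2+8+0+1+4+2+4+3 = 24

24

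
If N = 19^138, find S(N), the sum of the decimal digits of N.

19^138 = 293762889605810828261498048482939199627696273053251418060677489647568010787152854870649079834868866435036635500192973213417201157045276944966573824201787725292558074989415490441
Sum of its 177 digits: 838.

838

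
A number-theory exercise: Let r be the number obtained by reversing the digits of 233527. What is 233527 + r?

958859

Reverse of 233527 is 725332.
233527 + 725332 = 958859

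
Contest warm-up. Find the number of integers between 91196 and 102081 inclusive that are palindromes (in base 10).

90

The integers in [91196, 102081] that are palindromes (in base 10): 91219, 91319, 91419, 91519, 91619, 91719, …, 100001, 101101.
90 qualify.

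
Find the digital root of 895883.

5

8+9+5+8+8+3 = 41
4+1 = 5
(Equivalently, 895883 mod 9 = 5.)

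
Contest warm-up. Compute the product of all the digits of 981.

9×8×1 = 72

72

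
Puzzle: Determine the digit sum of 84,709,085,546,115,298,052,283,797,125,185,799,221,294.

192

8+4+7+0+9+0+8+5+5+4+6+1+1+5+2+9+8+0+5+2+2+8+3+7+9+7+1+2+5+1+8+5+7+9+9+2+2+1+2+9+4 = 192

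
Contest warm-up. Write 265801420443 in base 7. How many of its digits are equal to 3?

265801420443 in base 7 is 25126543536636.
The digit 3 appears 3 times.

3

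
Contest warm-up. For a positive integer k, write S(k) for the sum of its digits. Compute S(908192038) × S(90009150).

S(908192038) = 9+0+8+1+9+2+0+3+8 = 40.
S(90009150) = 9+0+0+0+9+1+5+0 = 24.
40 · 24 = 960.

960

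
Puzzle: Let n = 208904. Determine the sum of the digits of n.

23

2+0+8+9+0+4 = 23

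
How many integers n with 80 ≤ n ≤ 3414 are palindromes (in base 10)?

The integers in [80, 3414] that are palindromes (in base 10): 88, 99, 101, 111, 121, 131, …, 3223, 3333.
116 qualify.

116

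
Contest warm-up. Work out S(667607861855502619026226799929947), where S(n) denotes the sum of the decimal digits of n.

171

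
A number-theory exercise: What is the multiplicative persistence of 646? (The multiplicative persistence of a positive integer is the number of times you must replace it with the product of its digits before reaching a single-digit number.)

646 → 144 → 16 → 6 (3 steps)

3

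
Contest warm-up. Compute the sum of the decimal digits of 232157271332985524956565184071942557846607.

191

2+3+2+1+5+7+2+7+1+3+3+2+9+8+5+5+2+4+9+5+6+5+6+5+1+8+4+0+7+1+9+4+2+5+5+7+8+4+6+6+0+7 = 191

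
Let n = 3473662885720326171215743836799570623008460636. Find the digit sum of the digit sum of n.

3

First digit sum: 201.
2+0+1 = 3.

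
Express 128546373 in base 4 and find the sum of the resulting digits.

21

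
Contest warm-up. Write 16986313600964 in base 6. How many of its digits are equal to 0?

3

16986313600964 in base 6 is 100043223231333112.
The digit 0 appears 3 times.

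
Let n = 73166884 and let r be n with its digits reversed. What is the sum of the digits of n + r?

Reversal of 73166884 is 48866137; 73166884 + 48866137 = 122033021.
Digit sum of 122033021: 1+2+2+0+3+3+0+2+1 = 14.

14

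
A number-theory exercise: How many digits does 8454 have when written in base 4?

8454 in base 4 is 2010012, which has 7 digits.

7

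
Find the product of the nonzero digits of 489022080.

9216

4×8×9×2×2×8 = 9216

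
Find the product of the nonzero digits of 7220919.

7×2×2×9×1×9 = 2268

2268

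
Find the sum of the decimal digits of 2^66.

2^66 = 73786976294838206464
Sum of its 20 digits: 109.

109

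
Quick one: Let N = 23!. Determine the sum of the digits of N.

23! = 25852016738884976640000
Sum of its 23 digits: 99.

99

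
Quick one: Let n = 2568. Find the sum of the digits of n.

21

2+5+6+8 = 21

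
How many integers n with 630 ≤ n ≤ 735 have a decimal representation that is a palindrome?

10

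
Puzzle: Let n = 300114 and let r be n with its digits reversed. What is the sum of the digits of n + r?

18

Reversal of 300114 is 411003; 300114 + 411003 = 711117.
Digit sum of 711117: 7+1+1+1+1+7 = 18.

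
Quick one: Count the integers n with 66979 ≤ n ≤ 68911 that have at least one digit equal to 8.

The integers in [66979, 68911] that have at least one digit equal to 8: 66980, 66981, 66982, 66983, 66984, 66985, …, 68910, 68911.
1194 qualify.

1194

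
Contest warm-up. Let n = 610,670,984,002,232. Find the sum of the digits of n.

50

6+1+0+6+7+0+9+8+4+0+0+2+2+3+2 = 50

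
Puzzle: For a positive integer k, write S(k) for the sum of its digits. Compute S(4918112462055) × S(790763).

1536

S(4918112462055) = 4+9+1+8+1+1+2+4+6+2+0+5+5 = 48.
S(790763) = 7+9+0+7+6+3 = 32.
48 · 32 = 1536.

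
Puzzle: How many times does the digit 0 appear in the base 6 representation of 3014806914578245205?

2

3014806914578245205 in base 6 is 345232555052351202143445.
The digit 0 appears 2 times.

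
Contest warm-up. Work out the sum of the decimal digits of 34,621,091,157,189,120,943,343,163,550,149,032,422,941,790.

163

3+4+6+2+1+0+9+1+1+5+7+1+8+9+1+2+0+9+4+3+3+4+3+1+6+3+5+5+0+1+4+9+0+3+2+4+2+2+9+4+1+7+9+0 = 163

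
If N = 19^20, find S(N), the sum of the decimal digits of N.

136

19^20 = 37589973457545958193355601
Sum of its 26 digits: 136.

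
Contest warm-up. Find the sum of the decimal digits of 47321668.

4+7+3+2+1+6+6+8 = 37

37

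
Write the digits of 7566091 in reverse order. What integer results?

Reversing 7566091 gives 1906657.

1906657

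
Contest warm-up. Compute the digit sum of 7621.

7+6+2+1 = 16

16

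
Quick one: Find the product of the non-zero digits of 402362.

288

4×2×3×6×2 = 288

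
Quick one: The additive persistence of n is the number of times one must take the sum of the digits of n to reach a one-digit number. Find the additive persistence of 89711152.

89711152 → 34 → 7 (2 steps)

2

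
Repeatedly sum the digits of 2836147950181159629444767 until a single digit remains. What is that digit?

2+8+3+6+1+4+7+9+5+0+1+8+1+1+5+9+6+2+9+4+4+4+7+6+7 = 119
1+1+9 = 11
1+1 = 2
(Equivalently, 2836147950181159629444767 mod 9 = 2.)

2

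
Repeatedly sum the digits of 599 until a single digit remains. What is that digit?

5+9+9 = 23
2+3 = 5

5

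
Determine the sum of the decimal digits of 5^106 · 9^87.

5^106 · 9^87 = 12880086534807578230656658531508274022846404264707240136148828470980216379505842873452795535780237742899180888685368474855241771592773147858679294586181640625
Sum of its 158 digits: 747.

747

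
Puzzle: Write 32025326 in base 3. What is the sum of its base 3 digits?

32025326 in base 3 is 2020021001111012.
Digit sum: 2+0+2+0+0+2+1+0+0+1+1+1+1+0+1+2 = 14.

14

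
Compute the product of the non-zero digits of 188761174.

75264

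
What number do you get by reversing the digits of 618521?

125816

Reversing 618521 gives 125816.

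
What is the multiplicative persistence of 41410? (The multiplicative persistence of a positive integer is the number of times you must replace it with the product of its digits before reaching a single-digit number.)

1

41410 → 0 (1 step)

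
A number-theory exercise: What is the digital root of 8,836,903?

8+8+3+6+9+0+3 = 37
3+7 = 10
1+0 = 1

1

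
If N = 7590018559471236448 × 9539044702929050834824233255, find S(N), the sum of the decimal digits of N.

225

7590018559471236448 × 9539044702929050834824233255 = 72401526334857283039691875019808985928409678240
Sum of its 47 digits: 225.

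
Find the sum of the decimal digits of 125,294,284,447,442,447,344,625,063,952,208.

136

1+2+5+2+9+4+2+8+4+4+4+7+4+4+2+4+4+7+3+4+4+6+2+5+0+6+3+9+5+2+2+0+8 = 136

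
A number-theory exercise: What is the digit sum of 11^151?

11^151 = 17794896193538089553658218287024219755850917200142296862849484677919699404708882141050333012163781490761258146777218857478470840529169920162350224809714859011
Sum of its 158 digits: 722.

722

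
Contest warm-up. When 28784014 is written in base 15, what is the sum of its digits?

56

28784014 in base 15 is 27D88E4.
Digit sum: 2+7+13+8+8+14+4 = 56.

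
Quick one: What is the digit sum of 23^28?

23^28 = 134393854047545109686936775588697536481
Sum of its 39 digits: 202.

202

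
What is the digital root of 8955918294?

6

8+9+5+5+9+1+8+2+9+4 = 60
6+0 = 6
(Equivalently, 8955918294 mod 9 = 6.)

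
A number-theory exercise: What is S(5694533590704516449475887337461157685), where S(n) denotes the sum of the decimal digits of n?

5+6+9+4+5+3+3+5+9+0+7+0+4+5+1+6+4+4+9+4+7+5+8+8+7+3+3+7+4+6+1+1+5+7+6+8+5 = 184

184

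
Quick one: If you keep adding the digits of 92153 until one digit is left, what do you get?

9+2+1+5+3 = 20
2+0 = 2
(Equivalently, 92153 mod 9 = 2.)

2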